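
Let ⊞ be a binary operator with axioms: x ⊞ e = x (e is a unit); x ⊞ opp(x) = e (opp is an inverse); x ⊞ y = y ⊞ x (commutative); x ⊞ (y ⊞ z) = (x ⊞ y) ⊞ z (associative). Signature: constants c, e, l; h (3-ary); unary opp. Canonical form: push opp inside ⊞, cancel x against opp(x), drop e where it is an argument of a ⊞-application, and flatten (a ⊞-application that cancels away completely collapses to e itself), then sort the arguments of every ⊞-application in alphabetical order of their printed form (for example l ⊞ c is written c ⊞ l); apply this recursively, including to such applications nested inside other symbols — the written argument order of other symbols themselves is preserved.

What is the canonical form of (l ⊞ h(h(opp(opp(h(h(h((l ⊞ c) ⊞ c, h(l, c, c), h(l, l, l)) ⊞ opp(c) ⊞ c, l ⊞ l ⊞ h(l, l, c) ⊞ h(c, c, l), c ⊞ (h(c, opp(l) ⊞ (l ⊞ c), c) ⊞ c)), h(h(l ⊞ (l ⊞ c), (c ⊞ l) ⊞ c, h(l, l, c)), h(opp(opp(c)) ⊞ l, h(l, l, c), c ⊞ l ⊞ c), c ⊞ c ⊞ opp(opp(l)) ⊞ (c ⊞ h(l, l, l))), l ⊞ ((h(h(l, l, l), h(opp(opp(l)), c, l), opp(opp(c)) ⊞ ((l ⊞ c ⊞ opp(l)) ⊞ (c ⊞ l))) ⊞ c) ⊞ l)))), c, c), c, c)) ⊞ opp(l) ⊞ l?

Push opp inside:  distribute opp over ⊞ and collapse double opp
Combine occurrences:  l ⊞ h(h(h(h(h(c ⊞ c ⊞ l, h(l, c, c), h(l, l, l)), h(c, c, l) ⊞ h(l, l, c) ⊞ l ⊞ l, c ⊞ c ⊞ h(c, c, c)), h(h(c ⊞ l ⊞ l, c ⊞ c ⊞ l, h(l, l, c)), h(c ⊞ l, h(l, l, c), c ⊞ c ⊞ l), c ⊞ c ⊞ c ⊞ h(l, l, l) ⊞ l), c ⊞ h(h(l, l, l), h(l, c, l), c ⊞ c ⊞ c ⊞ l) ⊞ l ⊞ l), c, c), c, c)
Sort arguments:  h(h(h(h(h(c ⊞ c ⊞ l, h(l, c, c), h(l, l, l)), h(c, c, l) ⊞ h(l, l, c) ⊞ l ⊞ l, c ⊞ c ⊞ h(c, c, c)), h(h(c ⊞ l ⊞ l, c ⊞ c ⊞ l, h(l, l, c)), h(c ⊞ l, h(l, l, c), c ⊞ c ⊞ l), c ⊞ c ⊞ c ⊞ h(l, l, l) ⊞ l), c ⊞ h(h(l, l, l), h(l, c, l), c ⊞ c ⊞ c ⊞ l) ⊞ l ⊞ l), c, c), c, c) ⊞ l

Answer: h(h(h(h(h(c ⊞ c ⊞ l, h(l, c, c), h(l, l, l)), h(c, c, l) ⊞ h(l, l, c) ⊞ l ⊞ l, c ⊞ c ⊞ h(c, c, c)), h(h(c ⊞ l ⊞ l, c ⊞ c ⊞ l, h(l, l, c)), h(c ⊞ l, h(l, l, c), c ⊞ c ⊞ l), c ⊞ c ⊞ c ⊞ h(l, l, l) ⊞ l), c ⊞ h(h(l, l, l), h(l, c, l), c ⊞ c ⊞ c ⊞ l) ⊞ l ⊞ l), c, c), c, c) ⊞ l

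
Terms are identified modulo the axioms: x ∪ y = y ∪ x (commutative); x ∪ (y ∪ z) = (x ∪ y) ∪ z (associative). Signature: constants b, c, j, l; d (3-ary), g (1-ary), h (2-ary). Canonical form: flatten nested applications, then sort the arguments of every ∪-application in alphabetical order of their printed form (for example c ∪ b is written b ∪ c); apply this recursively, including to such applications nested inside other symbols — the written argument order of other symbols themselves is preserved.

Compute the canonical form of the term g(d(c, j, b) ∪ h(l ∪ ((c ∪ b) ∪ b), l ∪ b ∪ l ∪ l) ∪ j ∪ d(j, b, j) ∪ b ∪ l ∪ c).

Answer: g(b ∪ c ∪ d(c, j, b) ∪ d(j, b, j) ∪ h(b ∪ b ∪ c ∪ l, b ∪ l ∪ l ∪ l) ∪ j ∪ l)

Derivation:
Focus inside:  d(c, j, b) ∪ h(l ∪ ((c ∪ b) ∪ b), l ∪ b ∪ l ∪ l) ∪ j ∪ d(j, b, j) ∪ b ∪ l ∪ c
Canonicalize subterm:  h(l ∪ ((c ∪ b) ∪ b), l ∪ b ∪ l ∪ l)  →  h(b ∪ b ∪ c ∪ l, b ∪ l ∪ l ∪ l)
Order the arguments:  b ∪ c ∪ d(c, j, b) ∪ d(j, b, j) ∪ h(b ∪ b ∪ c ∪ l, b ∪ l ∪ l ∪ l) ∪ j ∪ l
Rebuild:  g(b ∪ c ∪ d(c, j, b) ∪ d(j, b, j) ∪ h(b ∪ b ∪ c ∪ l, b ∪ l ∪ l ∪ l) ∪ j ∪ l)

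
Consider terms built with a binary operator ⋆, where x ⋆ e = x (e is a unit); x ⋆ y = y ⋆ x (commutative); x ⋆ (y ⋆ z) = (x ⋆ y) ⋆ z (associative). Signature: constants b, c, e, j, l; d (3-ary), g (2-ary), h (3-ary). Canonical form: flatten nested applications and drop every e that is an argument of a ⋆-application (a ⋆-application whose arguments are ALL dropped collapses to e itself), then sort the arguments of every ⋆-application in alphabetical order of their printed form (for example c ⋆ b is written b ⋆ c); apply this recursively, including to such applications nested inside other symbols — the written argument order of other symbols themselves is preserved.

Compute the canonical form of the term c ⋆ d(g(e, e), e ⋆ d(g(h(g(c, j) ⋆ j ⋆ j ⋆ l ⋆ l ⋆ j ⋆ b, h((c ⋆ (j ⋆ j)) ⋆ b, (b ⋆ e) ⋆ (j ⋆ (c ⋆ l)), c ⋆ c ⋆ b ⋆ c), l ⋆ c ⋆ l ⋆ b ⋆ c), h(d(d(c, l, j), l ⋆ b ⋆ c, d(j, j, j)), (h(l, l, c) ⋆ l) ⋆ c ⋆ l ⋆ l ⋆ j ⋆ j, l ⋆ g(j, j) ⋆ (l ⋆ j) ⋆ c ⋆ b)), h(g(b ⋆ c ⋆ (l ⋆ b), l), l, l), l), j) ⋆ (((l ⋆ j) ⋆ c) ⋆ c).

Answer: c ⋆ c ⋆ c ⋆ d(g(e, e), d(g(h(b ⋆ g(c, j) ⋆ j ⋆ j ⋆ j ⋆ l ⋆ l, h(b ⋆ c ⋆ j ⋆ j, b ⋆ c ⋆ j ⋆ l, b ⋆ c ⋆ c ⋆ c), b ⋆ c ⋆ c ⋆ l ⋆ l), h(d(d(c, l, j), b ⋆ c ⋆ l, d(j, j, j)), c ⋆ h(l, l, c) ⋆ j ⋆ j ⋆ l ⋆ l ⋆ l, b ⋆ c ⋆ g(j, j) ⋆ j ⋆ l ⋆ l)), h(g(b ⋆ b ⋆ c ⋆ l, l), l, l), l), j) ⋆ j ⋆ l

Derivation:
Un-nest:  c ⋆ d(g(e, e), e ⋆ d(g(h(g(c, j) ⋆ j ⋆ j ⋆ l ⋆ l ⋆ j ⋆ b, h((c ⋆ (j ⋆ j)) ⋆ b, (b ⋆ e) ⋆ (j ⋆ (c ⋆ l)), c ⋆ c ⋆ b ⋆ c), l ⋆ c ⋆ l ⋆ b ⋆ c), h(d(d(c, l, j), l ⋆ b ⋆ c, d(j, j, j)), (h(l, l, c) ⋆ l) ⋆ c ⋆ l ⋆ l ⋆ j ⋆ j, l ⋆ g(j, j) ⋆ (l ⋆ j) ⋆ c ⋆ b)), h(g(b ⋆ c ⋆ (l ⋆ b), l), l, l), l), j) ⋆ l ⋆ j ⋆ c ⋆ c
Canonicalize subterm:  d(g(e, e), e ⋆ d(g(h(g(c, j) ⋆ j ⋆ j ⋆ l ⋆ l ⋆ j ⋆ b, h((c ⋆ (j ⋆ j)) ⋆ b, (b ⋆ e) ⋆ (j ⋆ (c ⋆ l)), c ⋆ c ⋆ b ⋆ c), l ⋆ c ⋆ l ⋆ b ⋆ c), h(d(d(c, l, j), l ⋆ b ⋆ c, d(j, j, j)), (h(l, l, c) ⋆ l) ⋆ c ⋆ l ⋆ l ⋆ j ⋆ j, l ⋆ g(j, j) ⋆ (l ⋆ j) ⋆ c ⋆ b)), h(g(b ⋆ c ⋆ (l ⋆ b), l), l, l), l), j)  →  d(g(e, e), d(g(h(b ⋆ g(c, j) ⋆ j ⋆ j ⋆ j ⋆ l ⋆ l, h(b ⋆ c ⋆ j ⋆ j, b ⋆ c ⋆ j ⋆ l, b ⋆ c ⋆ c ⋆ c), b ⋆ c ⋆ c ⋆ l ⋆ l), h(d(d(c, l, j), b ⋆ c ⋆ l, d(j, j, j)), c ⋆ h(l, l, c) ⋆ j ⋆ j ⋆ l ⋆ l ⋆ l, b ⋆ c ⋆ g(j, j) ⋆ j ⋆ l ⋆ l)), h(g(b ⋆ b ⋆ c ⋆ l, l), l, l), l), j)
Order the arguments:  c ⋆ c ⋆ c ⋆ d(g(e, e), d(g(h(b ⋆ g(c, j) ⋆ j ⋆ j ⋆ j ⋆ l ⋆ l, h(b ⋆ c ⋆ j ⋆ j, b ⋆ c ⋆ j ⋆ l, b ⋆ c ⋆ c ⋆ c), b ⋆ c ⋆ c ⋆ l ⋆ l), h(d(d(c, l, j), b ⋆ c ⋆ l, d(j, j, j)), c ⋆ h(l, l, c) ⋆ j ⋆ j ⋆ l ⋆ l ⋆ l, b ⋆ c ⋆ g(j, j) ⋆ j ⋆ l ⋆ l)), h(g(b ⋆ b ⋆ c ⋆ l, l), l, l), l), j) ⋆ j ⋆ l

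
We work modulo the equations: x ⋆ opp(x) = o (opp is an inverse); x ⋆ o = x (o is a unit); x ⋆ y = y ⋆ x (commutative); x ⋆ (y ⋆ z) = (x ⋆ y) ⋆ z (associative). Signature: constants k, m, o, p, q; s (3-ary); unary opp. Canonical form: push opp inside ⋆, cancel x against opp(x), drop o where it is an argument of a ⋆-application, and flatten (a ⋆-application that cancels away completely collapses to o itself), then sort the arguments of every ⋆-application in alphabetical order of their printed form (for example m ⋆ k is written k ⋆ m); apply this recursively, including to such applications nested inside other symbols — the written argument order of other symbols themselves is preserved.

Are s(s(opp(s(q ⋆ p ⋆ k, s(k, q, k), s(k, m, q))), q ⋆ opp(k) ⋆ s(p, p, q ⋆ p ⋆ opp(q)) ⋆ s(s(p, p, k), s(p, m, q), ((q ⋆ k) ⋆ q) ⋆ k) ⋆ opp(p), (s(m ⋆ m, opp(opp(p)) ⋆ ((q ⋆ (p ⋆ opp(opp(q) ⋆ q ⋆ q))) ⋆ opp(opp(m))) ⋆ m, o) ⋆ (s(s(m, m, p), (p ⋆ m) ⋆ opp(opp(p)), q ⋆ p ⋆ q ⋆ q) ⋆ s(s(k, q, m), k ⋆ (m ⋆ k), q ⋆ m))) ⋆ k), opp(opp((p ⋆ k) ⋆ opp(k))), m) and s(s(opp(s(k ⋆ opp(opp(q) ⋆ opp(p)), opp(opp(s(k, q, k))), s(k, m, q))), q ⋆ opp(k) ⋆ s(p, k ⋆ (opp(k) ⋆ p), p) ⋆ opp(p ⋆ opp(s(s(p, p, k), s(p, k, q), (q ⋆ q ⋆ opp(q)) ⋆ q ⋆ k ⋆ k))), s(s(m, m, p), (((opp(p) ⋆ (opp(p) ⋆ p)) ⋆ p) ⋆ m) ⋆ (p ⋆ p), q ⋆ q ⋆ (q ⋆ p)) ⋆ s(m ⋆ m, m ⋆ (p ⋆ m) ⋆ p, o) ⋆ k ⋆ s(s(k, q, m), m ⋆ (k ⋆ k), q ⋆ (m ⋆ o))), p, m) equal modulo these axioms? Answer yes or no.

Answer: no — s(s(opp(s(k ⋆ p ⋆ q, s(k, q, k), s(k, m, q))), opp(k) ⋆ opp(p) ⋆ q ⋆ s(p, p, p) ⋆ s(s(p, p, k), s(p, m, q), k ⋆ k ⋆ q ⋆ q), k ⋆ s(m ⋆ m, m ⋆ m ⋆ p ⋆ p, o) ⋆ s(s(k, q, m), k ⋆ k ⋆ m, m ⋆ q) ⋆ s(s(m, m, p), m ⋆ p ⋆ p, p ⋆ q ⋆ q ⋆ q)), p, m) vs s(s(opp(s(k ⋆ p ⋆ q, s(k, q, k), s(k, m, q))), opp(k) ⋆ opp(p) ⋆ q ⋆ s(p, p, p) ⋆ s(s(p, p, k), s(p, k, q), k ⋆ k ⋆ q ⋆ q), k ⋆ s(m ⋆ m, m ⋆ m ⋆ p ⋆ p, o) ⋆ s(s(k, q, m), k ⋆ k ⋆ m, m ⋆ q) ⋆ s(s(m, m, p), m ⋆ p ⋆ p, p ⋆ q ⋆ q ⋆ q)), p, m)

Derivation:
Left:  s(s(opp(s(q ⋆ p ⋆ k, s(k, q, k), s(k, m, q))), q ⋆ opp(k) ⋆ s(p, p, q ⋆ p ⋆ opp(q)) ⋆ s(s(p, p, k), s(p, m, q), ((q ⋆ k) ⋆ q) ⋆ k) ⋆ opp(p), (s(m ⋆ m, opp(opp(p)) ⋆ ((q ⋆ (p ⋆ opp(opp(q) ⋆ q ⋆ q))) ⋆ opp(opp(m))) ⋆ m, o) ⋆ (s(s(m, m, p), (p ⋆ m) ⋆ opp(opp(p)), q ⋆ p ⋆ q ⋆ q) ⋆ s(s(k, q, m), k ⋆ (m ⋆ k), q ⋆ m))) ⋆ k), opp(opp((p ⋆ k) ⋆ opp(k))), m)
  Work inside:  (s(m ⋆ m, opp(opp(p)) ⋆ ((q ⋆ (p ⋆ opp(opp(q) ⋆ q ⋆ q))) ⋆ opp(opp(m))) ⋆ m, o) ⋆ (s(s(m, m, p), (p ⋆ m) ⋆ opp(opp(p)), q ⋆ p ⋆ q ⋆ q) ⋆ s(s(k, q, m), k ⋆ (m ⋆ k), q ⋆ m))) ⋆ k
  Push opp inside:  distribute opp over ⋆ and collapse double opp
  Collect:  s(m ⋆ m, m ⋆ m ⋆ p ⋆ p, o) ⋆ s(s(m, m, p), m ⋆ p ⋆ p, p ⋆ q ⋆ q ⋆ q) ⋆ s(s(k, q, m), k ⋆ k ⋆ m, m ⋆ q) ⋆ k
  Sort:  k ⋆ s(m ⋆ m, m ⋆ m ⋆ p ⋆ p, o) ⋆ s(s(k, q, m), k ⋆ k ⋆ m, m ⋆ q) ⋆ s(s(m, m, p), m ⋆ p ⋆ p, p ⋆ q ⋆ q ⋆ q)
  Put back:  s(s(opp(s(k ⋆ p ⋆ q, s(k, q, k), s(k, m, q))), opp(k) ⋆ opp(p) ⋆ q ⋆ s(p, p, p) ⋆ s(s(p, p, k), s(p, m, q), k ⋆ k ⋆ q ⋆ q), k ⋆ s(m ⋆ m, m ⋆ m ⋆ p ⋆ p, o) ⋆ s(s(k, q, m), k ⋆ k ⋆ m, m ⋆ q) ⋆ s(s(m, m, p), m ⋆ p ⋆ p, p ⋆ q ⋆ q ⋆ q)), p, m)
Right:  s(s(opp(s(k ⋆ opp(opp(q) ⋆ opp(p)), opp(opp(s(k, q, k))), s(k, m, q))), q ⋆ opp(k) ⋆ s(p, k ⋆ (opp(k) ⋆ p), p) ⋆ opp(p ⋆ opp(s(s(p, p, k), s(p, k, q), (q ⋆ q ⋆ opp(q)) ⋆ q ⋆ k ⋆ k))), s(s(m, m, p), (((opp(p) ⋆ (opp(p) ⋆ p)) ⋆ p) ⋆ m) ⋆ (p ⋆ p), q ⋆ q ⋆ (q ⋆ p)) ⋆ s(m ⋆ m, m ⋆ (p ⋆ m) ⋆ p, o) ⋆ k ⋆ s(s(k, q, m), m ⋆ (k ⋆ k), q ⋆ (m ⋆ o))), p, m)
  Work inside:  s(s(m, m, p), (((opp(p) ⋆ (opp(p) ⋆ p)) ⋆ p) ⋆ m) ⋆ (p ⋆ p), q ⋆ q ⋆ (q ⋆ p)) ⋆ s(m ⋆ m, m ⋆ (p ⋆ m) ⋆ p, o) ⋆ k ⋆ s(s(k, q, m), m ⋆ (k ⋆ k), q ⋆ (m ⋆ o))
  Combine occurrences:  s(s(m, m, p), m ⋆ p ⋆ p, p ⋆ q ⋆ q ⋆ q) ⋆ s(m ⋆ m, m ⋆ m ⋆ p ⋆ p, o) ⋆ k ⋆ s(s(k, q, m), k ⋆ k ⋆ m, m ⋆ q)
  Order the arguments:  k ⋆ s(m ⋆ m, m ⋆ m ⋆ p ⋆ p, o) ⋆ s(s(k, q, m), k ⋆ k ⋆ m, m ⋆ q) ⋆ s(s(m, m, p), m ⋆ p ⋆ p, p ⋆ q ⋆ q ⋆ q)
  Reassemble:  s(s(opp(s(k ⋆ p ⋆ q, s(k, q, k), s(k, m, q))), opp(k) ⋆ opp(p) ⋆ q ⋆ s(p, p, p) ⋆ s(s(p, p, k), s(p, k, q), k ⋆ k ⋆ q ⋆ q), k ⋆ s(m ⋆ m, m ⋆ m ⋆ p ⋆ p, o) ⋆ s(s(k, q, m), k ⋆ k ⋆ m, m ⋆ q) ⋆ s(s(m, m, p), m ⋆ p ⋆ p, p ⋆ q ⋆ q ⋆ q)), p, m)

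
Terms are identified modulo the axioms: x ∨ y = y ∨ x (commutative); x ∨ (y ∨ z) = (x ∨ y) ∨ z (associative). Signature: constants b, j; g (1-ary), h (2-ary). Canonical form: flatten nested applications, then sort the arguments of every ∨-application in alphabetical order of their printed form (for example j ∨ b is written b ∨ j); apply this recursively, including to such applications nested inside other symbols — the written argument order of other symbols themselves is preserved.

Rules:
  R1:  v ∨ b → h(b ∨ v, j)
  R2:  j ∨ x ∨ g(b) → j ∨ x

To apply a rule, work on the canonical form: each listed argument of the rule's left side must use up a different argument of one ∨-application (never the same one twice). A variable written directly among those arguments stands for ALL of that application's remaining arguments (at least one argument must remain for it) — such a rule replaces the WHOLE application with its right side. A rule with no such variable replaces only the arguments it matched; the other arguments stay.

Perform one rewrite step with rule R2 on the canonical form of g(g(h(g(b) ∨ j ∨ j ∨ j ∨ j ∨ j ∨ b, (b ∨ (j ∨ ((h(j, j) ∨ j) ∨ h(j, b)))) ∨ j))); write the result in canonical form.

Answer: g(g(h(b ∨ j ∨ j ∨ j ∨ j ∨ j, b ∨ h(j, b) ∨ h(j, j) ∨ j ∨ j ∨ j)))

Derivation:
Canonical form:  g(g(h(b ∨ g(b) ∨ j ∨ j ∨ j ∨ j ∨ j, b ∨ h(j, b) ∨ h(j, j) ∨ j ∨ j ∨ j)))
Match R2:  consume g(b), j;  x := b ∨ j ∨ j ∨ j ∨ j
The variable takes the whole remainder — replace the entire application.
New term:  g(g(h(b ∨ j ∨ j ∨ j ∨ j ∨ j, b ∨ h(j, b) ∨ h(j, j) ∨ j ∨ j ∨ j)))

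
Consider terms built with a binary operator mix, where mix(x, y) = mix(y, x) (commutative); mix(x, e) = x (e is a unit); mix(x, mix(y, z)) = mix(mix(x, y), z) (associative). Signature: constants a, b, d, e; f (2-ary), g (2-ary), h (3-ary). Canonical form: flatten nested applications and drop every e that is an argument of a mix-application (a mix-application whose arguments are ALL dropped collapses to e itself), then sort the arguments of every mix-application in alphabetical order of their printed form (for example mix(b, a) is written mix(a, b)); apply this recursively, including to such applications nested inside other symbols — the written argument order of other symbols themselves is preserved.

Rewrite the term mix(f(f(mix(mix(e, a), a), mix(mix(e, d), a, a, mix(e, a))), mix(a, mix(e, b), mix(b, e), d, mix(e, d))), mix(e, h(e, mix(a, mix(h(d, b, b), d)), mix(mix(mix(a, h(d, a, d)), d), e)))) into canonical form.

Answer: mix(f(f(mix(a, a), mix(a, a, a, d)), mix(a, b, b, d, d)), h(e, mix(a, d, h(d, b, b)), mix(a, d, h(d, a, d))))

Derivation:
Flatten:  mix(f(f(mix(mix(e, a), a), mix(mix(e, d), a, a, mix(e, a))), mix(a, mix(e, b), mix(b, e), d, mix(e, d))), e, h(e, mix(a, mix(h(d, b, b), d)), mix(mix(mix(a, h(d, a, d)), d), e)))
Simplify inside:  f(f(mix(mix(e, a), a), mix(mix(e, d), a, a, mix(e, a))), mix(a, mix(e, b), mix(b, e), d, mix(e, d)))  →  f(f(mix(a, a), mix(a, a, a, d)), mix(a, b, b, d, d))
Simplify inside:  h(e, mix(a, mix(h(d, b, b), d)), mix(mix(mix(a, h(d, a, d)), d), e))  →  h(e, mix(a, d, h(d, b, b)), mix(a, d, h(d, a, d)))
Unit:  drop e
Sort arguments:  mix(f(f(mix(a, a), mix(a, a, a, d)), mix(a, b, b, d, d)), h(e, mix(a, d, h(d, b, b)), mix(a, d, h(d, a, d))))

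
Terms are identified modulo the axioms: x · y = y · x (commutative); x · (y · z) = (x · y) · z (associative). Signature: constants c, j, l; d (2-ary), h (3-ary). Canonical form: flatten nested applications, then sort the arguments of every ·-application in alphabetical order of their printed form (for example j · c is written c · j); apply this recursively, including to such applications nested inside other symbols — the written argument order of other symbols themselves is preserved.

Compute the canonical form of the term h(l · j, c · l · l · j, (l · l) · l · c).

Descend into:  (l · l) · l · c
Un-nest:  l · l · l · c
Order the arguments:  c · l · l · l
Rebuild:  h(j · l, c · j · l · l, c · l · l · l)

Answer: h(j · l, c · j · l · l, c · l · l · l)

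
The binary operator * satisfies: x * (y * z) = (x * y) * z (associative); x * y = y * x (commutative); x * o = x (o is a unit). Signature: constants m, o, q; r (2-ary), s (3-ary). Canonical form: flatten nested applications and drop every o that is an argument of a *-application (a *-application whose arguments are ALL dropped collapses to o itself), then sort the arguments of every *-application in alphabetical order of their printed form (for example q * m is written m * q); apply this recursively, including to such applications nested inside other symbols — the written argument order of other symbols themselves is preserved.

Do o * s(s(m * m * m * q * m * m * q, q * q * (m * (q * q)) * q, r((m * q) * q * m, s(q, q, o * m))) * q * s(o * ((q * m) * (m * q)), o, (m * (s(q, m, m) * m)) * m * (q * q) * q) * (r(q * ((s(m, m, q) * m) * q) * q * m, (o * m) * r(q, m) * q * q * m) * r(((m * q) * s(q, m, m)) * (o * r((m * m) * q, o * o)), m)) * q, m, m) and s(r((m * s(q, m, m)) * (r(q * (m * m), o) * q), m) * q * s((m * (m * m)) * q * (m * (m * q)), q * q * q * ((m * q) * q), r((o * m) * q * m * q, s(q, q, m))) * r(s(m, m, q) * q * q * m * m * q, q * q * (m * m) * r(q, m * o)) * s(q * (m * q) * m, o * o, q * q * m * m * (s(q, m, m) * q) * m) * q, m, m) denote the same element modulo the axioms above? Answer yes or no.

Answer: yes — both canonical forms are s(q * q * r(m * m * q * q * q * s(m, m, q), m * m * q * q * r(q, m)) * r(m * q * r(m * m * q, o) * s(q, m, m), m) * s(m * m * m * m * m * q * q, m * q * q * q * q * q, r(m * m * q * q, s(q, q, m))) * s(m * m * q * q, o, m * m * m * q * q * q * s(q, m, m)), m, m)

Derivation:
Left:  o * s(s(m * m * m * q * m * m * q, q * q * (m * (q * q)) * q, r((m * q) * q * m, s(q, q, o * m))) * q * s(o * ((q * m) * (m * q)), o, (m * (s(q, m, m) * m)) * m * (q * q) * q) * (r(q * ((s(m, m, q) * m) * q) * q * m, (o * m) * r(q, m) * q * q * m) * r(((m * q) * s(q, m, m)) * (o * r((m * m) * q, o * o)), m)) * q, m, m)
  Simplify inside:  s(s(m * m * m * q * m * m * q, q * q * (m * (q * q)) * q, r((m * q) * q * m, s(q, q, o * m))) * q * s(o * ((q * m) * (m * q)), o, (m * (s(q, m, m) * m)) * m * (q * q) * q) * (r(q * ((s(m, m, q) * m) * q) * q * m, (o * m) * r(q, m) * q * q * m) * r(((m * q) * s(q, m, m)) * (o * r((m * m) * q, o * o)), m)) * q, m, m)  →  s(q * q * r(m * m * q * q * q * s(m, m, q), m * m * q * q * r(q, m)) * r(m * q * r(m * m * q, o) * s(q, m, m), m) * s(m * m * m * m * m * q * q, m * q * q * q * q * q, r(m * m * q * q, s(q, q, m))) * s(m * m * q * q, o, m * m * m * q * q * q * s(q, m, m)), m, m)
  Units out:  drop o
  Order the arguments:  s(q * q * r(m * m * q * q * q * s(m, m, q), m * m * q * q * r(q, m)) * r(m * q * r(m * m * q, o) * s(q, m, m), m) * s(m * m * m * m * m * q * q, m * q * q * q * q * q, r(m * m * q * q, s(q, q, m))) * s(m * m * q * q, o, m * m * m * q * q * q * s(q, m, m)), m, m)
Right:  s(r((m * s(q, m, m)) * (r(q * (m * m), o) * q), m) * q * s((m * (m * m)) * q * (m * (m * q)), q * q * q * ((m * q) * q), r((o * m) * q * m * q, s(q, q, m))) * r(s(m, m, q) * q * q * m * m * q, q * q * (m * m) * r(q, m * o)) * s(q * (m * q) * m, o * o, q * q * m * m * (s(q, m, m) * q) * m) * q, m, m)
  Work inside:  r((m * s(q, m, m)) * (r(q * (m * m), o) * q), m) * q * s((m * (m * m)) * q * (m * (m * q)), q * q * q * ((m * q) * q), r((o * m) * q * m * q, s(q, q, m))) * r(s(m, m, q) * q * q * m * m * q, q * q * (m * m) * r(q, m * o)) * s(q * (m * q) * m, o * o, q * q * m * m * (s(q, m, m) * q) * m) * q
  Inside:  r((m * s(q, m, m)) * (r(q * (m * m), o) * q), m)  →  r(m * q * r(m * m * q, o) * s(q, m, m), m)
  Simplify inside:  s((m * (m * m)) * q * (m * (m * q)), q * q * q * ((m * q) * q), r((o * m) * q * m * q, s(q, q, m)))  →  s(m * m * m * m * m * q * q, m * q * q * q * q * q, r(m * m * q * q, s(q, q, m)))
  Inside:  r(s(m, m, q) * q * q * m * m * q, q * q * (m * m) * r(q, m * o))  →  r(m * m * q * q * q * s(m, m, q), m * m * q * q * r(q, m))
  Sort:  q * q * r(m * m * q * q * q * s(m, m, q), m * m * q * q * r(q, m)) * r(m * q * r(m * m * q, o) * s(q, m, m), m) * s(m * m * m * m * m * q * q, m * q * q * q * q * q, r(m * m * q * q, s(q, q, m))) * s(m * m * q * q, o, m * m * m * q * q * q * s(q, m, m))
  Reassemble:  s(q * q * r(m * m * q * q * q * s(m, m, q), m * m * q * q * r(q, m)) * r(m * q * r(m * m * q, o) * s(q, m, m), m) * s(m * m * m * m * m * q * q, m * q * q * q * q * q, r(m * m * q * q, s(q, q, m))) * s(m * m * q * q, o, m * m * m * q * q * q * s(q, m, m)), m, m)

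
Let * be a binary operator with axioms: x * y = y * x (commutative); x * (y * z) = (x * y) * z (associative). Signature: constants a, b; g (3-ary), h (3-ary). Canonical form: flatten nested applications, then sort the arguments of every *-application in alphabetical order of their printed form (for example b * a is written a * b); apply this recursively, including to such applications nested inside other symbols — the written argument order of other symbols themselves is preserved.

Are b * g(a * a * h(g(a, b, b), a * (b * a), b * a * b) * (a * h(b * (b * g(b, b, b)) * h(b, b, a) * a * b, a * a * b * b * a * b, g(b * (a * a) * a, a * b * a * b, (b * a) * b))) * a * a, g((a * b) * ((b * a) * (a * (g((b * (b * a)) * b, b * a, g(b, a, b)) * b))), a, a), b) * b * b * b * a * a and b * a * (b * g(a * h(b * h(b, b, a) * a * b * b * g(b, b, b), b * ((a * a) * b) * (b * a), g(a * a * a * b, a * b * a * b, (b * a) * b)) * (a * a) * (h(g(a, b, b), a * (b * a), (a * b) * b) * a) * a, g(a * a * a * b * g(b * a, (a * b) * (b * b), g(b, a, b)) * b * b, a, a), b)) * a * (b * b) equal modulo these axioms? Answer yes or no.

Left:  b * g(a * a * h(g(a, b, b), a * (b * a), b * a * b) * (a * h(b * (b * g(b, b, b)) * h(b, b, a) * a * b, a * a * b * b * a * b, g(b * (a * a) * a, a * b * a * b, (b * a) * b))) * a * a, g((a * b) * ((b * a) * (a * (g((b * (b * a)) * b, b * a, g(b, a, b)) * b))), a, a), b) * b * b * b * a * a
  Canonicalize subterm:  g(a * a * h(g(a, b, b), a * (b * a), b * a * b) * (a * h(b * (b * g(b, b, b)) * h(b, b, a) * a * b, a * a * b * b * a * b, g(b * (a * a) * a, a * b * a * b, (b * a) * b))) * a * a, g((a * b) * ((b * a) * (a * (g((b * (b * a)) * b, b * a, g(b, a, b)) * b))), a, a), b)  →  g(a * a * a * a * a * h(a * b * b * b * g(b, b, b) * h(b, b, a), a * a * a * b * b * b, g(a * a * a * b, a * a * b * b, a * b * b)) * h(g(a, b, b), a * a * b, a * b * b), g(a * a * a * b * b * b * g(a * b * b * b, a * b, g(b, a, b)), a, a), b)
  Sort arguments:  a * a * b * b * b * b * g(a * a * a * a * a * h(a * b * b * b * g(b, b, b) * h(b, b, a), a * a * a * b * b * b, g(a * a * a * b, a * a * b * b, a * b * b)) * h(g(a, b, b), a * a * b, a * b * b), g(a * a * a * b * b * b * g(a * b * b * b, a * b, g(b, a, b)), a, a), b)
Right:  b * a * (b * g(a * h(b * h(b, b, a) * a * b * b * g(b, b, b), b * ((a * a) * b) * (b * a), g(a * a * a * b, a * b * a * b, (b * a) * b)) * (a * a) * (h(g(a, b, b), a * (b * a), (a * b) * b) * a) * a, g(a * a * a * b * g(b * a, (a * b) * (b * b), g(b, a, b)) * b * b, a, a), b)) * a * (b * b)
  Flatten:  b * a * b * g(a * h(b * h(b, b, a) * a * b * b * g(b, b, b), b * ((a * a) * b) * (b * a), g(a * a * a * b, a * b * a * b, (b * a) * b)) * (a * a) * (h(g(a, b, b), a * (b * a), (a * b) * b) * a) * a, g(a * a * a * b * g(b * a, (a * b) * (b * b), g(b, a, b)) * b * b, a, a), b) * a * b * b
  Canonicalize subterm:  g(a * h(b * h(b, b, a) * a * b * b * g(b, b, b), b * ((a * a) * b) * (b * a), g(a * a * a * b, a * b * a * b, (b * a) * b)) * (a * a) * (h(g(a, b, b), a * (b * a), (a * b) * b) * a) * a, g(a * a * a * b * g(b * a, (a * b) * (b * b), g(b, a, b)) * b * b, a, a), b)  →  g(a * a * a * a * a * h(a * b * b * b * g(b, b, b) * h(b, b, a), a * a * a * b * b * b, g(a * a * a * b, a * a * b * b, a * b * b)) * h(g(a, b, b), a * a * b, a * b * b), g(a * a * a * b * b * b * g(a * b, a * b * b * b, g(b, a, b)), a, a), b)
  Order the arguments:  a * a * b * b * b * b * g(a * a * a * a * a * h(a * b * b * b * g(b, b, b) * h(b, b, a), a * a * a * b * b * b, g(a * a * a * b, a * a * b * b, a * b * b)) * h(g(a, b, b), a * a * b, a * b * b), g(a * a * a * b * b * b * g(a * b, a * b * b * b, g(b, a, b)), a, a), b)

Answer: no — a * a * b * b * b * b * g(a * a * a * a * a * h(a * b * b * b * g(b, b, b) * h(b, b, a), a * a * a * b * b * b, g(a * a * a * b, a * a * b * b, a * b * b)) * h(g(a, b, b), a * a * b, a * b * b), g(a * a * a * b * b * b * g(a * b * b * b, a * b, g(b, a, b)), a, a), b) vs a * a * b * b * b * b * g(a * a * a * a * a * h(a * b * b * b * g(b, b, b) * h(b, b, a), a * a * a * b * b * b, g(a * a * a * b, a * a * b * b, a * b * b)) * h(g(a, b, b), a * a * b, a * b * b), g(a * a * a * b * b * b * g(a * b, a * b * b * b, g(b, a, b)), a, a), b)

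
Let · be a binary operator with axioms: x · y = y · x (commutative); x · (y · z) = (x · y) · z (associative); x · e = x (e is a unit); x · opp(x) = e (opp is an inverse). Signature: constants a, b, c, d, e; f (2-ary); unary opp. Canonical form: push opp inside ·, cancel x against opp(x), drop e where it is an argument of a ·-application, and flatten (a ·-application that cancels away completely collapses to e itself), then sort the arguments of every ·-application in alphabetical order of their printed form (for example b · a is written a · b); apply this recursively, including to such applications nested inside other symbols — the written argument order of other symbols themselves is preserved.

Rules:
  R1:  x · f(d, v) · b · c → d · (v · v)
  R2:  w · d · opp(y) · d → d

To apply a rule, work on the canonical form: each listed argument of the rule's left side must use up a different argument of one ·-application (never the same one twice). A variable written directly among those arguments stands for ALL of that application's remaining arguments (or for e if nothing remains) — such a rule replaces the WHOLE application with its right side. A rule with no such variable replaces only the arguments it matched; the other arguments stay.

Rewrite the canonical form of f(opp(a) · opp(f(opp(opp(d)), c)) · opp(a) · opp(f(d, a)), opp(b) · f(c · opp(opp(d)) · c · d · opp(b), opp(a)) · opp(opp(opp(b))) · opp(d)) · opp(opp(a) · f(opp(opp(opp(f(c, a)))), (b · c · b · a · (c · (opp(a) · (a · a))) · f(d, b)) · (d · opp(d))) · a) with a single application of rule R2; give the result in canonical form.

Answer: f(opp(a) · opp(a) · opp(f(d, a)) · opp(f(d, c)), f(d, opp(a)) · opp(b) · opp(b) · opp(d)) · opp(f(opp(f(c, a)), a · a · b · b · c · c · f(d, b)))

Derivation:
Canonical form:  f(opp(a) · opp(a) · opp(f(d, a)) · opp(f(d, c)), f(c · c · d · d · opp(b), opp(a)) · opp(b) · opp(b) · opp(d)) · opp(f(opp(f(c, a)), a · a · b · b · c · c · f(d, b)))
Match R2:  consume d, d, opp(b);  w := c · c, y := b
Every leftover argument binds to the variable; the entire application is replaced.
Giving:  f(opp(a) · opp(a) · opp(f(d, a)) · opp(f(d, c)), f(d, opp(a)) · opp(b) · opp(b) · opp(d)) · opp(f(opp(f(c, a)), a · a · b · b · c · c · f(d, b)))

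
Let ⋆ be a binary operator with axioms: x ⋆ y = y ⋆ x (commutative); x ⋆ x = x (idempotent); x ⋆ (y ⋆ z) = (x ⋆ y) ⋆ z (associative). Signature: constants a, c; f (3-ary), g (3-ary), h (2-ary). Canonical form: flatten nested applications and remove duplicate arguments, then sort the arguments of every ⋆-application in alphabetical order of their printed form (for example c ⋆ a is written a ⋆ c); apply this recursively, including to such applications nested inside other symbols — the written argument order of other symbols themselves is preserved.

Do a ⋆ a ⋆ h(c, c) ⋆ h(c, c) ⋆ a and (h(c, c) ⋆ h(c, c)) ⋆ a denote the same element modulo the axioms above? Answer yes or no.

Left:  a ⋆ a ⋆ h(c, c) ⋆ h(c, c) ⋆ a
  Idempotence:  drop duplicate a, h(c, c), a
  Sort arguments:  a ⋆ h(c, c)
Right:  (h(c, c) ⋆ h(c, c)) ⋆ a
  Flatten:  h(c, c) ⋆ h(c, c) ⋆ a
  Drop duplicates:  drop duplicate h(c, c)
  Sort:  a ⋆ h(c, c)

Answer: yes — both canonical forms are a ⋆ h(c, c)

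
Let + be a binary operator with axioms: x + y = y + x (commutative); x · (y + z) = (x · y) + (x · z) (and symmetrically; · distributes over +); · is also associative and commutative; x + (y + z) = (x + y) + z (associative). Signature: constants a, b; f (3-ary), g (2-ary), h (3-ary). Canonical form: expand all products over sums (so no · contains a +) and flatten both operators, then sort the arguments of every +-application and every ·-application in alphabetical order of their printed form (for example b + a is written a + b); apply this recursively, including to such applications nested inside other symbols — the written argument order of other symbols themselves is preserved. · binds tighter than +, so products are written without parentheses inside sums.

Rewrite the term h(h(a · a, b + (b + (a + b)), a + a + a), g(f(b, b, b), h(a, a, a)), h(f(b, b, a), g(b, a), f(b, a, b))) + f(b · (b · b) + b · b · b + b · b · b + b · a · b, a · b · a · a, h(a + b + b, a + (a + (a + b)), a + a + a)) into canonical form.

Answer: f(a · b · b + b · b · b + b · b · b + b · b · b, a · a · a · b, h(a + b + b, a + a + a + b, a + a + a)) + h(h(a · a, a + b + b + b, a + a + a), g(f(b, b, b), h(a, a, a)), h(f(b, b, a), g(b, a), f(b, a, b)))

Derivation:
Merge nested applications:  h(h(a · a, a + b + b + b, a + a + a), g(f(b, b, b), h(a, a, a)), h(f(b, b, a), g(b, a), f(b, a, b))) + f(a · b · b + b · b · b + b · b · b + b · b · b, a · a · a · b, h(a + b + b, a + a + a + b, a + a + a))
Order the arguments:  f(a · b · b + b · b · b + b · b · b + b · b · b, a · a · a · b, h(a + b + b, a + a + a + b, a + a + a)) + h(h(a · a, a + b + b + b, a + a + a), g(f(b, b, b), h(a, a, a)), h(f(b, b, a), g(b, a), f(b, a, b)))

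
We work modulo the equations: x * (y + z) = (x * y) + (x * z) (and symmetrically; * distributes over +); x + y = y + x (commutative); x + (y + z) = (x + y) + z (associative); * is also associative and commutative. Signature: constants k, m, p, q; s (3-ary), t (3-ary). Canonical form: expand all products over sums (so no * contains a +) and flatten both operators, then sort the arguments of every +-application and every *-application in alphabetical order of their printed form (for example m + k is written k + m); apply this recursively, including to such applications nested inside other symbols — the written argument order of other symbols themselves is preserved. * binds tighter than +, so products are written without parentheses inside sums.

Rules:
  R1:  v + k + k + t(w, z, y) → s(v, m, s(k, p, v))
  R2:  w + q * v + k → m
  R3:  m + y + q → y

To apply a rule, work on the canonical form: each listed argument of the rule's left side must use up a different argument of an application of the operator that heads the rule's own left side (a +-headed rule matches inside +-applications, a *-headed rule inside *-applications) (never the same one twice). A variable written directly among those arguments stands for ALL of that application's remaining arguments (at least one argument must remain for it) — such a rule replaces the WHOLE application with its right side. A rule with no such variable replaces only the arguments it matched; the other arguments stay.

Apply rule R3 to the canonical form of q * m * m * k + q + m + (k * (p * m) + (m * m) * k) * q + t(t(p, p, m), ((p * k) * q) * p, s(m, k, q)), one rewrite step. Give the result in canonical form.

Canonical form:  k * m * m * q + k * m * m * q + k * m * p * q + m + q + t(t(p, p, m), k * p * p * q, s(m, k, q))
Match R3:  consume m, q;  y := k * m * m * q + k * m * m * q + k * m * p * q + t(t(p, p, m), k * p * p * q, s(m, k, q))
The extension variable absorbs all remaining arguments, so the whole application is rewritten.
New term:  k * m * m * q + k * m * m * q + k * m * p * q + t(t(p, p, m), k * p * p * q, s(m, k, q))

Answer: k * m * m * q + k * m * m * q + k * m * p * q + t(t(p, p, m), k * p * p * q, s(m, k, q))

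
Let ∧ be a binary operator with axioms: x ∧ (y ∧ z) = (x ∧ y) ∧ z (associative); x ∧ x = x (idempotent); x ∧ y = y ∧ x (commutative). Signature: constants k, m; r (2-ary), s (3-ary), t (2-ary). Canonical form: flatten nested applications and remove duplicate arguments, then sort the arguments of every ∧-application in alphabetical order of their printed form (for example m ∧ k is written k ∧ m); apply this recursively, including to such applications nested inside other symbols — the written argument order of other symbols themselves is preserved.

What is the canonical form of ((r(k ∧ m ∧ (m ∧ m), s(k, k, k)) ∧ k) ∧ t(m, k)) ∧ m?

Flatten:  r(k ∧ m ∧ (m ∧ m), s(k, k, k)) ∧ k ∧ t(m, k) ∧ m
Inside:  r(k ∧ m ∧ (m ∧ m), s(k, k, k))  →  r(k ∧ m, s(k, k, k))
Order the arguments:  k ∧ m ∧ r(k ∧ m, s(k, k, k)) ∧ t(m, k)

Answer: k ∧ m ∧ r(k ∧ m, s(k, k, k)) ∧ t(m, k)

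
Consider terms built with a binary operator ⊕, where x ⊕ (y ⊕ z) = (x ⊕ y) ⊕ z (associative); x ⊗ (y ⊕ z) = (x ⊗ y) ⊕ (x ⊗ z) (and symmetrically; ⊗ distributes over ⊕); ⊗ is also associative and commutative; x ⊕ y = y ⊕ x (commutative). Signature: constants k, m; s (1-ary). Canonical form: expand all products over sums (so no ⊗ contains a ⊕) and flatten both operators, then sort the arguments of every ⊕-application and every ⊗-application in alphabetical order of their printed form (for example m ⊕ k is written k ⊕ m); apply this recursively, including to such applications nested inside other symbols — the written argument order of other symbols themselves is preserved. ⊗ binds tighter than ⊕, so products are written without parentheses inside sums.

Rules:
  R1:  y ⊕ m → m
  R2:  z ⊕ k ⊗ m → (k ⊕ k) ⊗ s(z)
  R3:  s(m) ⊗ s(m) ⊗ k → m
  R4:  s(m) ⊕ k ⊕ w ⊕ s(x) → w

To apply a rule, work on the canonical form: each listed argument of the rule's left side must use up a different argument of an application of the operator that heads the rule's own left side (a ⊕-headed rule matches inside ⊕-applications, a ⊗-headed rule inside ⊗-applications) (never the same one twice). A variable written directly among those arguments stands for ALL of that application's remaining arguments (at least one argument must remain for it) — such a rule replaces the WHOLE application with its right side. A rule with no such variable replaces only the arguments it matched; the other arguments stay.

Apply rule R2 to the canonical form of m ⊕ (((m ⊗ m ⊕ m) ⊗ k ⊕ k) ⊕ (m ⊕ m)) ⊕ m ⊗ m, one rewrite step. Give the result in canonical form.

Canonical form:  k ⊕ k ⊗ m ⊕ k ⊗ m ⊗ m ⊕ m ⊕ m ⊕ m ⊕ m ⊗ m
Match R2:  consume k ⊗ m;  z := k ⊕ k ⊗ m ⊗ m ⊕ m ⊕ m ⊕ m ⊕ m ⊗ m
The variable takes the whole remainder — replace the entire application.
Result:  k ⊗ s(k ⊕ k ⊗ m ⊗ m ⊕ m ⊕ m ⊕ m ⊕ m ⊗ m) ⊕ k ⊗ s(k ⊕ k ⊗ m ⊗ m ⊕ m ⊕ m ⊕ m ⊕ m ⊗ m)

Answer: k ⊗ s(k ⊕ k ⊗ m ⊗ m ⊕ m ⊕ m ⊕ m ⊕ m ⊗ m) ⊕ k ⊗ s(k ⊕ k ⊗ m ⊗ m ⊕ m ⊕ m ⊕ m ⊕ m ⊗ m)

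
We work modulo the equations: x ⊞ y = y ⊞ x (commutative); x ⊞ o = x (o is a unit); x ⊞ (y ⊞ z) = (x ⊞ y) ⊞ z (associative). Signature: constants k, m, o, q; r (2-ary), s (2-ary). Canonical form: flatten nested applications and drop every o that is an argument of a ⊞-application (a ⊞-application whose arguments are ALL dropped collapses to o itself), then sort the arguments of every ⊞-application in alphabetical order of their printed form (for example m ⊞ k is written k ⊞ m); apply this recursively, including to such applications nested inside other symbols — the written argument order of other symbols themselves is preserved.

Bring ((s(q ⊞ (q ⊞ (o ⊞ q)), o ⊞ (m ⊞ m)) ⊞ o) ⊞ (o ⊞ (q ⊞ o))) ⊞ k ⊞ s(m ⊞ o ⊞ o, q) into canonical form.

Answer: k ⊞ q ⊞ s(m, q) ⊞ s(q ⊞ q ⊞ q, m ⊞ m)

Derivation:
Un-nest:  s(q ⊞ (q ⊞ (o ⊞ q)), o ⊞ (m ⊞ m)) ⊞ o ⊞ o ⊞ q ⊞ o ⊞ k ⊞ s(m ⊞ o ⊞ o, q)
Canonicalize subterm:  s(q ⊞ (q ⊞ (o ⊞ q)), o ⊞ (m ⊞ m))  →  s(q ⊞ q ⊞ q, m ⊞ m)
Canonicalize subterm:  s(m ⊞ o ⊞ o, q)  →  s(m, q)
Units out:  drop o (×3)
Order the arguments:  k ⊞ q ⊞ s(m, q) ⊞ s(q ⊞ q ⊞ q, m ⊞ m)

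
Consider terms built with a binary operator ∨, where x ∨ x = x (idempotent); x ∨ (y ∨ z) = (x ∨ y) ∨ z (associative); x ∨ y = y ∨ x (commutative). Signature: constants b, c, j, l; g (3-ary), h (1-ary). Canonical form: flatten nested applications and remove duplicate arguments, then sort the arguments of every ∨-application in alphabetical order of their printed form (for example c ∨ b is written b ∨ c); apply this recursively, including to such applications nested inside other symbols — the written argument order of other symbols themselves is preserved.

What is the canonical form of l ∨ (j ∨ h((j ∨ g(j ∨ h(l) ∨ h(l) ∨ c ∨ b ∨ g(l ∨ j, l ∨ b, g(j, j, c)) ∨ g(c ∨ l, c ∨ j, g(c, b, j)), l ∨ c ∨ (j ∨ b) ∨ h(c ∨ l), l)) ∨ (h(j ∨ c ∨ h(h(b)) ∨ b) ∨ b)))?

Answer: h(b ∨ g(b ∨ c ∨ g(c ∨ l, c ∨ j, g(c, b, j)) ∨ g(j ∨ l, b ∨ l, g(j, j, c)) ∨ h(l) ∨ j, b ∨ c ∨ h(c ∨ l) ∨ j ∨ l, l) ∨ h(b ∨ c ∨ h(h(b)) ∨ j) ∨ j) ∨ j ∨ l

Derivation:
Un-nest:  l ∨ j ∨ h((j ∨ g(j ∨ h(l) ∨ h(l) ∨ c ∨ b ∨ g(l ∨ j, l ∨ b, g(j, j, c)) ∨ g(c ∨ l, c ∨ j, g(c, b, j)), l ∨ c ∨ (j ∨ b) ∨ h(c ∨ l), l)) ∨ (h(j ∨ c ∨ h(h(b)) ∨ b) ∨ b))
Simplify inside:  h((j ∨ g(j ∨ h(l) ∨ h(l) ∨ c ∨ b ∨ g(l ∨ j, l ∨ b, g(j, j, c)) ∨ g(c ∨ l, c ∨ j, g(c, b, j)), l ∨ c ∨ (j ∨ b) ∨ h(c ∨ l), l)) ∨ (h(j ∨ c ∨ h(h(b)) ∨ b) ∨ b))  →  h(b ∨ g(b ∨ c ∨ g(c ∨ l, c ∨ j, g(c, b, j)) ∨ g(j ∨ l, b ∨ l, g(j, j, c)) ∨ h(l) ∨ j, b ∨ c ∨ h(c ∨ l) ∨ j ∨ l, l) ∨ h(b ∨ c ∨ h(h(b)) ∨ j) ∨ j)
Order the arguments:  h(b ∨ g(b ∨ c ∨ g(c ∨ l, c ∨ j, g(c, b, j)) ∨ g(j ∨ l, b ∨ l, g(j, j, c)) ∨ h(l) ∨ j, b ∨ c ∨ h(c ∨ l) ∨ j ∨ l, l) ∨ h(b ∨ c ∨ h(h(b)) ∨ j) ∨ j) ∨ j ∨ l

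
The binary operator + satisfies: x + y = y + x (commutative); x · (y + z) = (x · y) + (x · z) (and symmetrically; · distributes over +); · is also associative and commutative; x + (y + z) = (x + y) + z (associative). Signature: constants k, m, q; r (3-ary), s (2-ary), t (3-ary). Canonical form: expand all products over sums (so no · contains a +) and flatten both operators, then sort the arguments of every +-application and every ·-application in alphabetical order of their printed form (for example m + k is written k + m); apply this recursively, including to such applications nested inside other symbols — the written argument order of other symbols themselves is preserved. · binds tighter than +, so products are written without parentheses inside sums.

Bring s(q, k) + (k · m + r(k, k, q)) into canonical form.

Answer: k · m + r(k, k, q) + s(q, k)

Derivation:
Un-nest:  s(q, k) + k · m + r(k, k, q)
Sort arguments:  k · m + r(k, k, q) + s(q, k)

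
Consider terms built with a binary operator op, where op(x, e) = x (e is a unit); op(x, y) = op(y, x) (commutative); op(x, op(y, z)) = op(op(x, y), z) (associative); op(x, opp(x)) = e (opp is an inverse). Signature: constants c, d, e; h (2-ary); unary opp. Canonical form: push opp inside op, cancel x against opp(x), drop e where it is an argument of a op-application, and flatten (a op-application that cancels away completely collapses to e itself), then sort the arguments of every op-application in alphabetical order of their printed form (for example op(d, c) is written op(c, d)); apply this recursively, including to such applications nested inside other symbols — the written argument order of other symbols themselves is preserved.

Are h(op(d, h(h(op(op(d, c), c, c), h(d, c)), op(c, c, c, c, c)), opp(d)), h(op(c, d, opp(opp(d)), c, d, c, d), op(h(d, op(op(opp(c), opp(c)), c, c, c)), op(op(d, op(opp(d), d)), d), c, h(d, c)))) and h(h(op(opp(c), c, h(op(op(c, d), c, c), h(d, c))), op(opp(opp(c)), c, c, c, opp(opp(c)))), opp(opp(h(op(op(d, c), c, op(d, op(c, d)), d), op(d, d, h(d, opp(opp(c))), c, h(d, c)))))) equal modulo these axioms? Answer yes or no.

Left:  h(op(d, h(h(op(op(d, c), c, c), h(d, c)), op(c, c, c, c, c)), opp(d)), h(op(c, d, opp(opp(d)), c, d, c, d), op(h(d, op(op(opp(c), opp(c)), c, c, c)), op(op(d, op(opp(d), d)), d), c, h(d, c))))
  Descend into:  op(h(d, op(op(opp(c), opp(c)), c, c, c)), op(op(d, op(opp(d), d)), d), c, h(d, c))
  Collect terms:  op(h(d, c), h(d, c), d, d, c)
  Sort arguments:  op(c, d, d, h(d, c), h(d, c))
  Rebuild:  h(h(h(op(c, c, c, d), h(d, c)), op(c, c, c, c, c)), h(op(c, c, c, d, d, d, d), op(c, d, d, h(d, c), h(d, c))))
Right:  h(h(op(opp(c), c, h(op(op(c, d), c, c), h(d, c))), op(opp(opp(c)), c, c, c, opp(opp(c)))), opp(opp(h(op(op(d, c), c, op(d, op(c, d)), d), op(d, d, h(d, opp(opp(c))), c, h(d, c))))))
  Work inside:  op(opp(c), c, h(op(op(c, d), c, c), h(d, c)))
  Cancel:  c cancels
  Collect:  h(op(c, c, c, d), h(d, c))
  Reassemble:  h(h(h(op(c, c, c, d), h(d, c)), op(c, c, c, c, c)), h(op(c, c, c, d, d, d, d), op(c, d, d, h(d, c), h(d, c))))

Answer: yes — both canonical forms are h(h(h(op(c, c, c, d), h(d, c)), op(c, c, c, c, c)), h(op(c, c, c, d, d, d, d), op(c, d, d, h(d, c), h(d, c))))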